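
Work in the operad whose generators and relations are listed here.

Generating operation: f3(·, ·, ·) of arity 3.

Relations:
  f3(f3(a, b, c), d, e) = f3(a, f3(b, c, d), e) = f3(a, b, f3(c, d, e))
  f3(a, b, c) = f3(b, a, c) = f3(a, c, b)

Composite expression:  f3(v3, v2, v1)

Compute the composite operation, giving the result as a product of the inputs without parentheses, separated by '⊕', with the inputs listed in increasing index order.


Any arrangement under f3 is one operation, so sort the v-inputs.
f3(v3, v2, v1) reduces to v3 ⊕ v2 ⊕ v1
rearranged into index order: v1 ⊕ v2 ⊕ v3

v1 ⊕ v2 ⊕ v3


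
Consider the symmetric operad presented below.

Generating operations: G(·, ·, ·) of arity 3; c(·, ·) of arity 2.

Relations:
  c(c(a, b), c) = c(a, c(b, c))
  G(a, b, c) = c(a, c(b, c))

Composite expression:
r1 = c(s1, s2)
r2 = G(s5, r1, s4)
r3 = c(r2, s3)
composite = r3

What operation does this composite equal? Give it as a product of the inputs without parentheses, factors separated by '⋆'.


Associativity of c dissolves the nesting; only the s-input order survives.
c(s1, s2) linearizes to s1 ⋆ s2
G(s5, c(s1, s2), s4) linearizes to s5 ⋆ s1 ⋆ s2 ⋆ s4
c(G(s5, c(s1, s2), s4), s3) linearizes to s5 ⋆ s1 ⋆ s2 ⋆ s4 ⋆ s3

s5 ⋆ s1 ⋆ s2 ⋆ s4 ⋆ s3


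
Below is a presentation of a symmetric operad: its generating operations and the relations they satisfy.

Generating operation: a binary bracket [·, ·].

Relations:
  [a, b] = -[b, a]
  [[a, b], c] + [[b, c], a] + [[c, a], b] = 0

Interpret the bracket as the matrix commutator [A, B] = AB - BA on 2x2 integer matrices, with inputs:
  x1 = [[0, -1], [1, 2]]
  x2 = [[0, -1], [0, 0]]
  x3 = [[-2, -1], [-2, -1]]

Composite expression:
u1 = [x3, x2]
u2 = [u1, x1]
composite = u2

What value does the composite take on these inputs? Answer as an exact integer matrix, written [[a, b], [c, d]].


[[1, 6], [4, -1]]

[x3, x2] = [[-2, 1], [0, 2]]
[[x3, x2], x1] = [[1, 6], [4, -1]]


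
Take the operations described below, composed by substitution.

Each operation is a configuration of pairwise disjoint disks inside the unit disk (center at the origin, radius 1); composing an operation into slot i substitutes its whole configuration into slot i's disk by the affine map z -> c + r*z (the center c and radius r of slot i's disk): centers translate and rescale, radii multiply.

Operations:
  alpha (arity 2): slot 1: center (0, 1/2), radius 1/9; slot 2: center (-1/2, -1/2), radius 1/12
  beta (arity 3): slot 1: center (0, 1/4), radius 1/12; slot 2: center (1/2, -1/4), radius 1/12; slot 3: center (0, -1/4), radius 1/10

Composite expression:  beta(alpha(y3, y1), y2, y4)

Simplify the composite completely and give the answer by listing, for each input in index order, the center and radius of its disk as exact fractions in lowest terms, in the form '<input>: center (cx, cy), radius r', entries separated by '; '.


y1: center (-1/24, 5/24), radius 1/144; y2: center (1/2, -1/4), radius 1/12; y3: center (0, 7/24), radius 1/108; y4: center (0, -1/4), radius 1/10

Nesting under beta composes maps z -> c + r*z down each y-path.
for y3, the 2-step affine chain lands on center (0, 7/24), radius 1/108
for y1, the 2-step affine chain lands on center (-1/24, 5/24), radius 1/144
for y2, the 1-step affine chain lands on center (1/2, -1/4), radius 1/12
for y4, the 1-step affine chain lands on center (0, -1/4), radius 1/10


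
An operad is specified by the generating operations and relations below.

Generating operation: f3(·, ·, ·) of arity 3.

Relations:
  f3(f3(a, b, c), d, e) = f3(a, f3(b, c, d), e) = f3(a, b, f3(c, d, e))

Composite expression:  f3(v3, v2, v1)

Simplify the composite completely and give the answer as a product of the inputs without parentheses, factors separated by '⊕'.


Under associativity of f3, the answer is the v's in reading order.
f3(v3, v2, v1) reduces to v3 ⊕ v2 ⊕ v1

v3 ⊕ v2 ⊕ v1


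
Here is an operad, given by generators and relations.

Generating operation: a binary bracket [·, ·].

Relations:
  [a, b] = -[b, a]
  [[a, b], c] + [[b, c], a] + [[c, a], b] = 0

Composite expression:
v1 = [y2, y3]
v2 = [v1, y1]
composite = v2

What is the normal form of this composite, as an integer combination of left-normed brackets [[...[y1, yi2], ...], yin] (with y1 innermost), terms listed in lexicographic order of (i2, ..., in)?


-[[y1, y2], y3] + [[y1, y3], y2]


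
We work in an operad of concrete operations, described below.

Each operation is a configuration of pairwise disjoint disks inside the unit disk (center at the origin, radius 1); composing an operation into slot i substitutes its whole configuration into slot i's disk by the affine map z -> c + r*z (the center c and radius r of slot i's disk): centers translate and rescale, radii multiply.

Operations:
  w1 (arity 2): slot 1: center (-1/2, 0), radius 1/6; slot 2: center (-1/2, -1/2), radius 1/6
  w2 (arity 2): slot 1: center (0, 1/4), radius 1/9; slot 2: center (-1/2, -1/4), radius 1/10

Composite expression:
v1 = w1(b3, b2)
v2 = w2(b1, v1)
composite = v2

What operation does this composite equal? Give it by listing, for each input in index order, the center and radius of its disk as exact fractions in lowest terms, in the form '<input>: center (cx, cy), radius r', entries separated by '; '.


b1: center (0, 1/4), radius 1/9; b2: center (-11/20, -3/10), radius 1/60; b3: center (-11/20, -1/4), radius 1/60

Follow each b-input down from w2: c' goes to c + r*c', radius to r*r'.
input b1: composing its 1 substitution step yields center (0, 1/4), radius 1/9
input b3: composing its 2 substitution steps yields center (-11/20, -1/4), radius 1/60
input b2: composing its 2 substitution steps yields center (-11/20, -3/10), radius 1/60


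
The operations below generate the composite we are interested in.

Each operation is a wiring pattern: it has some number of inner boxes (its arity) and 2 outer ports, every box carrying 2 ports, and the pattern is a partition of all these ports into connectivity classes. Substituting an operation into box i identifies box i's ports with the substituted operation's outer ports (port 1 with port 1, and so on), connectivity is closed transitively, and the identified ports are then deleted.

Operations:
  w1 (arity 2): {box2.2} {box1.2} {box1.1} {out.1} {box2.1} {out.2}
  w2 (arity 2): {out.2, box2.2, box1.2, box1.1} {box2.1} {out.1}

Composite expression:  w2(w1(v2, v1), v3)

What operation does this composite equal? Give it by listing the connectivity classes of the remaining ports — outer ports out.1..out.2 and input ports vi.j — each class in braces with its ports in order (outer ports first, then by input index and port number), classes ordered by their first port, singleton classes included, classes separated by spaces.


Connectivity passes through glued w2-boundaries; trace each wire chain.
stage w1: inputs (v2, v1), connectivity {out.1} {out.2} {v1.1} {v1.2} {v2.1} {v2.2}, out.j its boundary
stage w2: inputs (v2, v1, v3), connectivity {out.1} {out.2, v3.2} {v1.1} {v1.2} {v2.1} {v2.2} {v3.1}, out.j its boundary

{out.1} {out.2, v3.2} {v1.1} {v1.2} {v2.1} {v2.2} {v3.1}


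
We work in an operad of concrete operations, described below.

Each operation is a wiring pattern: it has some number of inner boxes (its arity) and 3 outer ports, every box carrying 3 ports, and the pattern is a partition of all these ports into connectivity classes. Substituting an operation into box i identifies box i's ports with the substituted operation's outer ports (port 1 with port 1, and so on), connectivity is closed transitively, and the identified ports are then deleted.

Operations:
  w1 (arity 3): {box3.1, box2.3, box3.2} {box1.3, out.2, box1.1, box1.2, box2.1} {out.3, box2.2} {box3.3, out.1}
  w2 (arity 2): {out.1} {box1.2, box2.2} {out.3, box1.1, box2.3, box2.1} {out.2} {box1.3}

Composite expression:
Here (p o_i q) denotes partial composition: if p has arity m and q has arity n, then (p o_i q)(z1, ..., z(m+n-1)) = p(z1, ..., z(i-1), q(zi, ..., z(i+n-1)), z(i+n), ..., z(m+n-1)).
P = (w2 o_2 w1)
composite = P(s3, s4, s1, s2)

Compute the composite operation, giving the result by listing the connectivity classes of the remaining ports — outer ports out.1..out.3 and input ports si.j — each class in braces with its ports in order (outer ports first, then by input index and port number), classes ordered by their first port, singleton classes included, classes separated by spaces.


{out.1} {out.2} {out.3, s1.2, s2.3, s3.1} {s1.1, s3.2, s4.1, s4.2, s4.3} {s1.3, s2.1, s2.2} {s3.3}

Treat the ports identified at w2 as solder joints: merge, then drop.
through w1, on inputs (s4, s1, s2): {out.1, s2.3} {out.2, s1.1, s4.1, s4.2, s4.3} {out.3, s1.2} {s1.3, s2.1, s2.2} (out.j = stage outer ports)
through w2, on inputs (s3, s4, s1, s2): {out.1} {out.2} {out.3, s1.2, s2.3, s3.1} {s1.1, s3.2, s4.1, s4.2, s4.3} {s1.3, s2.1, s2.2} {s3.3} (out.j = stage outer ports)


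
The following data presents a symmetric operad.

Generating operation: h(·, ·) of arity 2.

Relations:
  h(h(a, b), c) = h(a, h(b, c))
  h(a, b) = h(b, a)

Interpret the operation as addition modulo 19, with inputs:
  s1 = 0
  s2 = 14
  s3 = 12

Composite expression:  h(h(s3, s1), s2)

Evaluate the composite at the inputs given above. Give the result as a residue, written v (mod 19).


h(s3, s1) = 12
h(h(s3, s1), s2) = 7

7 (mod 19)


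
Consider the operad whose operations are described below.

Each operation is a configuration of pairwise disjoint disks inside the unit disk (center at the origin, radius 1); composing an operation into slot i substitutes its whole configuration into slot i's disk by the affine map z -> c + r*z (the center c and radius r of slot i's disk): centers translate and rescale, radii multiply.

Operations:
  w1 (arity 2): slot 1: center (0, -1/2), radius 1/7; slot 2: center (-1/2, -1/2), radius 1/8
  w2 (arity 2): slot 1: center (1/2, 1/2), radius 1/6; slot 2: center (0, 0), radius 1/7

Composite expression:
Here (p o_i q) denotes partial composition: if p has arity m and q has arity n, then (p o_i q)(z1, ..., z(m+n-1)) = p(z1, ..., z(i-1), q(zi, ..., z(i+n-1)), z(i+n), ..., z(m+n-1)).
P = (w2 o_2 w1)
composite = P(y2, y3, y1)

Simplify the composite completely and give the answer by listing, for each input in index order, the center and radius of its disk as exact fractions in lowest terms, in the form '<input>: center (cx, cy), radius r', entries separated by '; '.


y1: center (-1/14, -1/14), radius 1/56; y2: center (1/2, 1/2), radius 1/6; y3: center (0, -1/14), radius 1/49


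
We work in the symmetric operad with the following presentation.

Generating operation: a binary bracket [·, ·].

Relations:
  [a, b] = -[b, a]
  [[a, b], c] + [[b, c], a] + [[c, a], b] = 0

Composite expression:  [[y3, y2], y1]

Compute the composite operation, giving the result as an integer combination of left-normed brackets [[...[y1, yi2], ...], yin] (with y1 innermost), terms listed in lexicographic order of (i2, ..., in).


In the tensor algebra, words opening y1 carry the y1-anchored form.
Composite bracket: [[y3, y2], y1]
Expanding via [a, b] = ab - ba: 4 signed words (2^2 = 4).
Only words starting with y1 matter:
  word y1y2y3 has sign +1, contributing +[[y1, y2], y3]
  word y1y3y2 has sign -1, contributing -[[y1, y3], y2]

[[y1, y2], y3] - [[y1, y3], y2]


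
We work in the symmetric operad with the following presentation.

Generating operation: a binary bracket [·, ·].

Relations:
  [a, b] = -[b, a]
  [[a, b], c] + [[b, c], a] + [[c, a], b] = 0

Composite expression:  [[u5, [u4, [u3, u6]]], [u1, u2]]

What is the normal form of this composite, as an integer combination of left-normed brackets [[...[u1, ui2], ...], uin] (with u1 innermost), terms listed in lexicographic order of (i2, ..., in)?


Expand each bracket as ab - ba; the u1-initial words give the coefficients.
Composite bracket: [[u5, [u4, [u3, u6]]], [u1, u2]]
Under [a, b] = ab - ba we get 32 signed associative words (2^5 = 32).
Coefficients come from the u1-initial words:
  sign of u1u2u3u6u4u5 is -1, so it contributes -[[[[[u1, u2], u3], u6], u4], u5]
  sign of u1u2u4u3u6u5 is +1, so it contributes +[[[[[u1, u2], u4], u3], u6], u5]
  sign of u1u2u4u6u3u5 is -1, so it contributes -[[[[[u1, u2], u4], u6], u3], u5]
  sign of u1u2u5u3u6u4 is +1, so it contributes +[[[[[u1, u2], u5], u3], u6], u4]
  sign of u1u2u5u4u3u6 is -1, so it contributes -[[[[[u1, u2], u5], u4], u3], u6]
  sign of u1u2u5u4u6u3 is +1, so it contributes +[[[[[u1, u2], u5], u4], u6], u3]
  sign of u1u2u5u6u3u4 is -1, so it contributes -[[[[[u1, u2], u5], u6], u3], u4]
  sign of u1u2u6u3u4u5 is +1, so it contributes +[[[[[u1, u2], u6], u3], u4], u5]

-[[[[[u1, u2], u3], u6], u4], u5] + [[[[[u1, u2], u4], u3], u6], u5] - [[[[[u1, u2], u4], u6], u3], u5] + [[[[[u1, u2], u5], u3], u6], u4] - [[[[[u1, u2], u5], u4], u3], u6] + [[[[[u1, u2], u5], u4], u6], u3] - [[[[[u1, u2], u5], u6], u3], u4] + [[[[[u1, u2], u6], u3], u4], u5]


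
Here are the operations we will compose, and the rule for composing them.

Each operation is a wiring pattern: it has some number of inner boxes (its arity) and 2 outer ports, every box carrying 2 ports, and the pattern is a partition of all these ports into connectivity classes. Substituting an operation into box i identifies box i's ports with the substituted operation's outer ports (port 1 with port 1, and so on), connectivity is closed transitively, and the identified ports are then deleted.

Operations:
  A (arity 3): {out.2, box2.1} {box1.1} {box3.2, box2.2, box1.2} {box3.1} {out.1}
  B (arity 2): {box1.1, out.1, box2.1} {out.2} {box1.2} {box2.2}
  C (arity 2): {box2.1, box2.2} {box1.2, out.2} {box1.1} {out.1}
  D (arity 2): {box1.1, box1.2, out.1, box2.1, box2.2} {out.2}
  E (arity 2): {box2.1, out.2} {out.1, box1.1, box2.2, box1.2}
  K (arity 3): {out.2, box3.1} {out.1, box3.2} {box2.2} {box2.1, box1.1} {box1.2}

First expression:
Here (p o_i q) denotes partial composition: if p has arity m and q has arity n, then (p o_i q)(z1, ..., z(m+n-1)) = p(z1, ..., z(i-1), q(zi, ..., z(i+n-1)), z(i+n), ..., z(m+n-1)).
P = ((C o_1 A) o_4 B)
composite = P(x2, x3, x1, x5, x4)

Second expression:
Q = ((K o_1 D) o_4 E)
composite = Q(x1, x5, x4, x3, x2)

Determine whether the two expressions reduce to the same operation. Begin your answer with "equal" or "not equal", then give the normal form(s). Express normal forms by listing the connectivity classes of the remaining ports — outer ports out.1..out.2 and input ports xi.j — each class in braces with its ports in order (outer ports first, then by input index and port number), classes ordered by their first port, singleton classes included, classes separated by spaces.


not equal; first: {out.1} {out.2, x3.1} {x1.1} {x1.2, x2.2, x3.2} {x2.1} {x4.1, x5.1} {x4.2} {x5.2}; second: {out.1, x2.1} {out.2, x2.2, x3.1, x3.2} {x1.1, x1.2, x4.1, x5.1, x5.2} {x4.2}

The first composite normalizes to {out.1} {out.2, x3.1} {x1.1} {x1.2, x2.2, x3.2} {x2.1} {x4.1, x5.1} {x4.2} {x5.2}
The second composite normalizes to {out.1, x2.1} {out.2, x2.2, x3.1, x3.2} {x1.1, x1.2, x4.1, x5.1, x5.2} {x4.2}
No match — not equal.


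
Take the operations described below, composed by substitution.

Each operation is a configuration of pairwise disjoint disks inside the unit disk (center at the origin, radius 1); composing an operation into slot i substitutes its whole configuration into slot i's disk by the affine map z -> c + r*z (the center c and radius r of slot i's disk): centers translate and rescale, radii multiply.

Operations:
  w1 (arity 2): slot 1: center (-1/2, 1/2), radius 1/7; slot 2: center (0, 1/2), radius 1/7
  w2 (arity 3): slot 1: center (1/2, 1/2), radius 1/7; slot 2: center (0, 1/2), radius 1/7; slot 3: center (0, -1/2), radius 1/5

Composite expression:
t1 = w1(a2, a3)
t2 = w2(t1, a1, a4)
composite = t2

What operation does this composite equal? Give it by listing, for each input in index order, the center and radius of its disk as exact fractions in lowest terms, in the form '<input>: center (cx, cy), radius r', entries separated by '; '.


Below w2, radii multiply path by path; the a-disk centers shift.
input a2: composing its 2 substitution steps yields center (3/7, 4/7), radius 1/49
input a3: composing its 2 substitution steps yields center (1/2, 4/7), radius 1/49
input a1: composing its 1 substitution step yields center (0, 1/2), radius 1/7
input a4: composing its 1 substitution step yields center (0, -1/2), radius 1/5

a1: center (0, 1/2), radius 1/7; a2: center (3/7, 4/7), radius 1/49; a3: center (1/2, 4/7), radius 1/49; a4: center (0, -1/2), radius 1/5


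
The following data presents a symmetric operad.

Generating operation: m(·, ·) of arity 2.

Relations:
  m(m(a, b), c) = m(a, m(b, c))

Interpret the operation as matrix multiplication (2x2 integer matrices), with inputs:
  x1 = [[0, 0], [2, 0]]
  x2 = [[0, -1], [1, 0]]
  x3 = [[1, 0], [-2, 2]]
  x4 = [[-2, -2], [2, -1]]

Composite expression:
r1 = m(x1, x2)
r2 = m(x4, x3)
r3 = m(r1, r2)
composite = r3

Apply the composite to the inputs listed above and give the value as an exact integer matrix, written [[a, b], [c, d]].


m(x1, x2) = [[0, 0], [0, -2]]
m(x4, x3) = [[2, -4], [4, -2]]
m(m(x1, x2), m(x4, x3)) = [[0, 0], [-8, 4]]

[[0, 0], [-8, 4]]


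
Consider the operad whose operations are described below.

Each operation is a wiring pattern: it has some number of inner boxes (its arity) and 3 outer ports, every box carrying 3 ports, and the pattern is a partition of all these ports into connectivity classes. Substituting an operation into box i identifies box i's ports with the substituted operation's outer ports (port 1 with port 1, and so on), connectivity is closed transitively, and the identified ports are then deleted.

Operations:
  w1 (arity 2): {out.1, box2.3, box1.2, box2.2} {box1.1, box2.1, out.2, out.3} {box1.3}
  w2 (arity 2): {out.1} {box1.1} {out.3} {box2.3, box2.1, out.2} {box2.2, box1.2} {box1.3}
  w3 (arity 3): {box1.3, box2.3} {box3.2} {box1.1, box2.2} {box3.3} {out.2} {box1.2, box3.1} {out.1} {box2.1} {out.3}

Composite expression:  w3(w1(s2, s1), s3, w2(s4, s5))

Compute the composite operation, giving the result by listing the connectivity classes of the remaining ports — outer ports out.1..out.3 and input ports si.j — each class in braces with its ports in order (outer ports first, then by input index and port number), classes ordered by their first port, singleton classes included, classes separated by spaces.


{out.1} {out.2} {out.3} {s1.1, s2.1, s3.3} {s1.2, s1.3, s2.2, s3.2} {s2.3} {s3.1} {s4.1} {s4.2, s5.2} {s4.3} {s5.1, s5.3}

Reachability decides: close wires over w3-identified ports.
after w1, the pattern on (s2, s1) reads {out.1, s1.2, s1.3, s2.2} {out.2, out.3, s1.1, s2.1} {s2.3} (out.j = its outer ports)
after w2, the pattern on (s4, s5) reads {out.1} {out.2, s5.1, s5.3} {out.3} {s4.1} {s4.2, s5.2} {s4.3} (out.j = its outer ports)
after w3, the pattern on (s2, s1, s3, s4, s5) reads {out.1} {out.2} {out.3} {s1.1, s2.1, s3.3} {s1.2, s1.3, s2.2, s3.2} {s2.3} {s3.1} {s4.1} {s4.2, s5.2} {s4.3} {s5.1, s5.3} (out.j = its outer ports)


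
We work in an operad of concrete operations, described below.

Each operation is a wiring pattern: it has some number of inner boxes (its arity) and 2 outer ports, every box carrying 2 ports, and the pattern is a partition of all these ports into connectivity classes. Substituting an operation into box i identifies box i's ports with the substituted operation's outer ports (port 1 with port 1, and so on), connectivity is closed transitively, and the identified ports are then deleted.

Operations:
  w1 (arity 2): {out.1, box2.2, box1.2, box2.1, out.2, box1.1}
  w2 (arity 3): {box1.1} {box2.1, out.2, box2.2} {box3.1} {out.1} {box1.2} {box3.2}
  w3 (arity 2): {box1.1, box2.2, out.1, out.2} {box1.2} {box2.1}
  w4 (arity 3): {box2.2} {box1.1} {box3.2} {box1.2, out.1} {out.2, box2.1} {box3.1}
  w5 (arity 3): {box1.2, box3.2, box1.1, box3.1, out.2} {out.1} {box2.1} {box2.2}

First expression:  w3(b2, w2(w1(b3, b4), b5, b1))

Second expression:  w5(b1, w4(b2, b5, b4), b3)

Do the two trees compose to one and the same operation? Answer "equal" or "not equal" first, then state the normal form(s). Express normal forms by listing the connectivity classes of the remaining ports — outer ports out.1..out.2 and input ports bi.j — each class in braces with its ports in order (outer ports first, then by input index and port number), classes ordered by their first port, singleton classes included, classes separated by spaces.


not equal — first {out.1, out.2, b2.1, b5.1, b5.2} {b1.1} {b1.2} {b2.2} {b3.1, b3.2, b4.1, b4.2}, second {out.1} {out.2, b1.1, b1.2, b3.1, b3.2} {b2.1} {b2.2} {b4.1} {b4.2} {b5.1} {b5.2}

The first expression reduces to {out.1, out.2, b2.1, b5.1, b5.2} {b1.1} {b1.2} {b2.2} {b3.1, b3.2, b4.1, b4.2}
The second expression reduces to {out.1} {out.2, b1.1, b1.2, b3.1, b3.2} {b2.1} {b2.2} {b4.1} {b4.2} {b5.1} {b5.2}
The normal forms differ: not equal.


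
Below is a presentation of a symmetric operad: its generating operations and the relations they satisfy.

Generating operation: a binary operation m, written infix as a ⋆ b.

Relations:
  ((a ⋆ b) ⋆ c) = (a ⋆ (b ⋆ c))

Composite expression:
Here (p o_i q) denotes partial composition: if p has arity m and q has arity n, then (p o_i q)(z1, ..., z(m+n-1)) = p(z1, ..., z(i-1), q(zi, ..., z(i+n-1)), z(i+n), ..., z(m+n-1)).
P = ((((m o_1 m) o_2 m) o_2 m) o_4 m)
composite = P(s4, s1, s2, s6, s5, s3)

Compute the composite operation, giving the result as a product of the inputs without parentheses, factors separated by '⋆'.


Key point: m is associative — brackets drop, the s-order remains.
(s1 ⋆ s2) flattens to s1 ⋆ s2
(s6 ⋆ s5) flattens to s6 ⋆ s5
((s1 ⋆ s2) ⋆ (s6 ⋆ s5)) flattens to s1 ⋆ s2 ⋆ s6 ⋆ s5
(s4 ⋆ ((s1 ⋆ s2) ⋆ (s6 ⋆ s5))) flattens to s4 ⋆ s1 ⋆ s2 ⋆ s6 ⋆ s5
((s4 ⋆ ((s1 ⋆ s2) ⋆ (s6 ⋆ s5))) ⋆ s3) flattens to s4 ⋆ s1 ⋆ s2 ⋆ s6 ⋆ s5 ⋆ s3

s4 ⋆ s1 ⋆ s2 ⋆ s6 ⋆ s5 ⋆ s3


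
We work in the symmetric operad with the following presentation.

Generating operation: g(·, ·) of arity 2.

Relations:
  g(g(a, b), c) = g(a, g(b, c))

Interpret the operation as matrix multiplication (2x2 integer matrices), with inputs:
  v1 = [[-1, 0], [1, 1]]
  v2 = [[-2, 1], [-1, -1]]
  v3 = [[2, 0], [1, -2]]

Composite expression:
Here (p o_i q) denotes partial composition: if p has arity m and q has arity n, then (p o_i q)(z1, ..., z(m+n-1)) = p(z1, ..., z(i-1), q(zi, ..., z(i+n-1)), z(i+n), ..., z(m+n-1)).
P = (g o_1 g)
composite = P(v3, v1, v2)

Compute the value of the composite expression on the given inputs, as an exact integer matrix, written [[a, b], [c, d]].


g(v3, v1) = [[-2, 0], [-3, -2]]
g(g(v3, v1), v2) = [[4, -2], [8, -1]]

[[4, -2], [8, -1]]


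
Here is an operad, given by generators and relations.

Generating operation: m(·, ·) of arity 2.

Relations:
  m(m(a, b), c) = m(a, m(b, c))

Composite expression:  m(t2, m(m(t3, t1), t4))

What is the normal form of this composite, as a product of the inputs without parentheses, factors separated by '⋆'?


t2 ⋆ t3 ⋆ t1 ⋆ t4

Associativity of m dissolves the nesting; only the t-input order survives.
m(t3, t1) reduces to t3 ⋆ t1
m(m(t3, t1), t4) reduces to t3 ⋆ t1 ⋆ t4
m(t2, m(m(t3, t1), t4)) reduces to t2 ⋆ t3 ⋆ t1 ⋆ t4


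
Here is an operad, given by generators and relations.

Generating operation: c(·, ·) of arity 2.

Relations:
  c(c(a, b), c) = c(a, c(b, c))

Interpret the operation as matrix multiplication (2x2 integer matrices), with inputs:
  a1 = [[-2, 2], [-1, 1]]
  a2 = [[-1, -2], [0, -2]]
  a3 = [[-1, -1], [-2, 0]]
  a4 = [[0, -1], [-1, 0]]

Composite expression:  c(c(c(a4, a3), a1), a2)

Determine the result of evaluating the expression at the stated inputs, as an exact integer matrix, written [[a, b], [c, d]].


[[4, 0], [3, 0]]

c(a4, a3) = [[2, 0], [1, 1]]
c(c(a4, a3), a1) = [[-4, 4], [-3, 3]]
c(c(c(a4, a3), a1), a2) = [[4, 0], [3, 0]]


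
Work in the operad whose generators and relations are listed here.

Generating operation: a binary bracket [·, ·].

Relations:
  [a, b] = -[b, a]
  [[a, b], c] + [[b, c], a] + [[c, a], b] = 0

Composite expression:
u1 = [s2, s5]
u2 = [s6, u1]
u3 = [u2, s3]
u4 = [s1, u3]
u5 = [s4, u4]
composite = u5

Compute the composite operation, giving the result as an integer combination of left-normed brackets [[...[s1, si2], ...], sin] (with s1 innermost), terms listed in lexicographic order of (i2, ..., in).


[[[[[s1, s2], s5], s6], s3], s4] - [[[[[s1, s3], s2], s5], s6], s4] + [[[[[s1, s3], s5], s2], s6], s4] + [[[[[s1, s3], s6], s2], s5], s4] - [[[[[s1, s3], s6], s5], s2], s4] - [[[[[s1, s5], s2], s6], s3], s4] - [[[[[s1, s6], s2], s5], s3], s4] + [[[[[s1, s6], s5], s2], s3], s4]

Left-normed coefficients sit on the s1-initial expansion words.
Composite bracket: [s4, [s1, [[s6, [s2, s5]], s3]]]
Applying ab - ba throughout gives 32 signed words (2^5 = 32).
The s1-initial words carry the normal form:
  s1s2s5s6s3s4 (sign +1) contributes +[[[[[s1, s2], s5], s6], s3], s4]
  s1s3s2s5s6s4 (sign -1) contributes -[[[[[s1, s3], s2], s5], s6], s4]
  s1s3s5s2s6s4 (sign +1) contributes +[[[[[s1, s3], s5], s2], s6], s4]
  s1s3s6s2s5s4 (sign +1) contributes +[[[[[s1, s3], s6], s2], s5], s4]
  s1s3s6s5s2s4 (sign -1) contributes -[[[[[s1, s3], s6], s5], s2], s4]
  s1s5s2s6s3s4 (sign -1) contributes -[[[[[s1, s5], s2], s6], s3], s4]
  s1s6s2s5s3s4 (sign -1) contributes -[[[[[s1, s6], s2], s5], s3], s4]
  s1s6s5s2s3s4 (sign +1) contributes +[[[[[s1, s6], s5], s2], s3], s4]


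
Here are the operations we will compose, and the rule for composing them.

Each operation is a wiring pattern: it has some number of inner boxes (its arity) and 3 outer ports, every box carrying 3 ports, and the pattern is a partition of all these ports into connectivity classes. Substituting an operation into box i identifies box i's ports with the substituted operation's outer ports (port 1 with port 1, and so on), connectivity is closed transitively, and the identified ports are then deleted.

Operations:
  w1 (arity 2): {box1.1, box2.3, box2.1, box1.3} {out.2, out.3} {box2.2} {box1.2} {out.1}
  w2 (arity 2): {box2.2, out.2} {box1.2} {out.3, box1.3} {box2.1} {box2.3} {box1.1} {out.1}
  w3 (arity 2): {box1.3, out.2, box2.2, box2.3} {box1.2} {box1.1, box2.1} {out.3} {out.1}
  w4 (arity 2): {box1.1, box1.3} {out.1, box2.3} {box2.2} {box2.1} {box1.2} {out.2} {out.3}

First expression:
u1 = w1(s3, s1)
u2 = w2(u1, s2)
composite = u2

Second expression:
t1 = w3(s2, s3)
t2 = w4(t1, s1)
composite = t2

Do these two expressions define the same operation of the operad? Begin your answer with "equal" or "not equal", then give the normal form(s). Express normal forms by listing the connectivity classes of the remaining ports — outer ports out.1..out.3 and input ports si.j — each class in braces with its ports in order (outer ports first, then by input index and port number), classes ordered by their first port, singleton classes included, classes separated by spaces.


not equal; first: {out.1} {out.2, s2.2} {out.3} {s1.1, s1.3, s3.1, s3.3} {s1.2} {s2.1} {s2.3} {s3.2}; second: {out.1, s1.3} {out.2} {out.3} {s1.1} {s1.2} {s2.1, s3.1} {s2.2} {s2.3, s3.2, s3.3}

In normal form, the first expression is {out.1} {out.2, s2.2} {out.3} {s1.1, s1.3, s3.1, s3.3} {s1.2} {s2.1} {s2.3} {s3.2}
In normal form, the second expression is {out.1, s1.3} {out.2} {out.3} {s1.1} {s1.2} {s2.1, s3.1} {s2.2} {s2.3, s3.2, s3.3}
The forms do not match — not equal.


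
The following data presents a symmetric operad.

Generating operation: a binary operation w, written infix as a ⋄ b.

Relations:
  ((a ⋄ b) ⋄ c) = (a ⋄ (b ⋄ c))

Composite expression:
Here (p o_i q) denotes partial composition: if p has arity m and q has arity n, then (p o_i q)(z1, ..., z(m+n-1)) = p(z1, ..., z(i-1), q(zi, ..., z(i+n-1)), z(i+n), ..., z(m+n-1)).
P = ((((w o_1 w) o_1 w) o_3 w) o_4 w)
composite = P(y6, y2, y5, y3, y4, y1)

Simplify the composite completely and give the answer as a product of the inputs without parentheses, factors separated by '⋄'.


y6 ⋄ y2 ⋄ y5 ⋄ y3 ⋄ y4 ⋄ y1

Every regrouping of w is equal, so read the y-inputs in written order.
(y6 ⋄ y2) collapses to y6 ⋄ y2
(y3 ⋄ y4) collapses to y3 ⋄ y4
(y5 ⋄ (y3 ⋄ y4)) collapses to y5 ⋄ y3 ⋄ y4
((y6 ⋄ y2) ⋄ (y5 ⋄ (y3 ⋄ y4))) collapses to y6 ⋄ y2 ⋄ y5 ⋄ y3 ⋄ y4
(((y6 ⋄ y2) ⋄ (y5 ⋄ (y3 ⋄ y4))) ⋄ y1) collapses to y6 ⋄ y2 ⋄ y5 ⋄ y3 ⋄ y4 ⋄ y1


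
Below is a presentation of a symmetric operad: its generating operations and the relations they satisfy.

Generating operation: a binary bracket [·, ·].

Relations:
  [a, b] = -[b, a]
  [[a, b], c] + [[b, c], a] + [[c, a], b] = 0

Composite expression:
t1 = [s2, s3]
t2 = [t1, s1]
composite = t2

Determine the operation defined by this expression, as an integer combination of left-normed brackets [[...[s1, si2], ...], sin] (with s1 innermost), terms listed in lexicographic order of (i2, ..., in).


-[[s1, s2], s3] + [[s1, s3], s2]

Left-normed coefficients sit on the s1-initial expansion words.
Composite bracket: [[s2, s3], s1]
Under [a, b] = ab - ba we get 4 signed associative words (2^2 = 4).
Only words starting with s1 matter:
  s1s2s3 (sign -1) contributes -[[s1, s2], s3]
  s1s3s2 (sign +1) contributes +[[s1, s3], s2]


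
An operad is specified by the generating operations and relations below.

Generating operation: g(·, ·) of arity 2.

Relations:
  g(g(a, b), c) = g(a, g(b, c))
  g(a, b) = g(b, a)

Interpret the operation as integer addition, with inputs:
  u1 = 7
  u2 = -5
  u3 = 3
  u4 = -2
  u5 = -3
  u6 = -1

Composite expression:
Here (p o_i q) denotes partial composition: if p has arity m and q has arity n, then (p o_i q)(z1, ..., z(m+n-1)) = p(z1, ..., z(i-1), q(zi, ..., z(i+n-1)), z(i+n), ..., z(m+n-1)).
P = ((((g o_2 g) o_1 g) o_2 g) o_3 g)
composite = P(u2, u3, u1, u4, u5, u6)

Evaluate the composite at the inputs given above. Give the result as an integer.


-1

g(u1, u4) = 5
g(u3, g(u1, u4)) = 8
g(u2, g(u3, g(u1, u4))) = 3
g(u5, u6) = -4
g(g(u2, g(u3, g(u1, u4))), g(u5, u6)) = -1


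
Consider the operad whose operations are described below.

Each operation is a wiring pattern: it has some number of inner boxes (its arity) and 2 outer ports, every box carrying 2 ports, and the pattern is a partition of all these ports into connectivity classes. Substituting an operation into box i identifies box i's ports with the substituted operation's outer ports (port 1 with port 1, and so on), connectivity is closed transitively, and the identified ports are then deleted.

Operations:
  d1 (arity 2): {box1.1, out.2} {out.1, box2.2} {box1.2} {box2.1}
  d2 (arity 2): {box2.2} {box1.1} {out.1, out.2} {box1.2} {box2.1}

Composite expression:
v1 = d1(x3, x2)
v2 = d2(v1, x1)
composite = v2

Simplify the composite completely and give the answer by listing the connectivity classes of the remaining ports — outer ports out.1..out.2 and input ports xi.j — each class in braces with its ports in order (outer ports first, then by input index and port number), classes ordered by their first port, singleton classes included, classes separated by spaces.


{out.1, out.2} {x1.1} {x1.2} {x2.1} {x2.2} {x3.1} {x3.2}

Treat the ports identified at d2 as solder joints: merge, then drop.
d1 over (x3, x2) gives {out.1, x2.2} {out.2, x3.1} {x2.1} {x3.2}, out.j being that stage's outer ports
d2 over (x3, x2, x1) gives {out.1, out.2} {x1.1} {x1.2} {x2.1} {x2.2} {x3.1} {x3.2}, out.j being that stage's outer ports


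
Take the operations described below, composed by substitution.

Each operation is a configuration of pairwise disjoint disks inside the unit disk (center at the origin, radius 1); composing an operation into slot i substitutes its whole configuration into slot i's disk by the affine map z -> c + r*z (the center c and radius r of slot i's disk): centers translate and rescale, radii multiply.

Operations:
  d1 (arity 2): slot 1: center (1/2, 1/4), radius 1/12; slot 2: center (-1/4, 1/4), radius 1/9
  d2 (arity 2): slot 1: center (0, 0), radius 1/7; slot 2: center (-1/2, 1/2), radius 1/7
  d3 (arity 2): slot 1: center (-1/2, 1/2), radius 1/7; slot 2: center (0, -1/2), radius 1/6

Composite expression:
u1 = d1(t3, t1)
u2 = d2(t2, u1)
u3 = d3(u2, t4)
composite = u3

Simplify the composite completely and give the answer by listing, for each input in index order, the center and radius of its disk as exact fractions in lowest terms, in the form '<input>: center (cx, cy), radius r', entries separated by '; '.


Nesting under d3 composes maps z -> c + r*z down each t-path.
tracing t2 down its 2-map path: center (-1/2, 1/2), radius 1/49
tracing t3 down its 3-map path: center (-55/98, 113/196), radius 1/588
tracing t1 down its 3-map path: center (-113/196, 113/196), radius 1/441
tracing t4 down its 1-map path: center (0, -1/2), radius 1/6

t1: center (-113/196, 113/196), radius 1/441; t2: center (-1/2, 1/2), radius 1/49; t3: center (-55/98, 113/196), radius 1/588; t4: center (0, -1/2), radius 1/6


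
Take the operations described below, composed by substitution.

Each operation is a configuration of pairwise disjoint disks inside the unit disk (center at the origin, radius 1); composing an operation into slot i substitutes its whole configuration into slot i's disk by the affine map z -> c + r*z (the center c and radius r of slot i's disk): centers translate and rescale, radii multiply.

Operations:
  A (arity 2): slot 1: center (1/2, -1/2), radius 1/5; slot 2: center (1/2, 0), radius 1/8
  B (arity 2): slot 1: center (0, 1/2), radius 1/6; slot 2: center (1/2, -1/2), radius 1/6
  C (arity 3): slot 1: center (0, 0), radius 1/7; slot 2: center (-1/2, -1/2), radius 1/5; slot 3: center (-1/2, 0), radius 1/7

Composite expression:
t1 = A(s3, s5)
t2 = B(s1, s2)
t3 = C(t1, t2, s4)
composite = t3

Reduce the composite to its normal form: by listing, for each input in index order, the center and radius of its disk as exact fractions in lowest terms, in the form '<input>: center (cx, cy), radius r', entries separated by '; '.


s1: center (-1/2, -2/5), radius 1/30; s2: center (-2/5, -3/5), radius 1/30; s3: center (1/14, -1/14), radius 1/35; s4: center (-1/2, 0), radius 1/7; s5: center (1/14, 0), radius 1/56

Each s-disk chains the slot maps above it in C; radii multiply.
input s3: composing its 2 substitution steps yields center (1/14, -1/14), radius 1/35
input s5: composing its 2 substitution steps yields center (1/14, 0), radius 1/56
input s1: composing its 2 substitution steps yields center (-1/2, -2/5), radius 1/30
input s2: composing its 2 substitution steps yields center (-2/5, -3/5), radius 1/30
input s4: composing its 1 substitution step yields center (-1/2, 0), radius 1/7


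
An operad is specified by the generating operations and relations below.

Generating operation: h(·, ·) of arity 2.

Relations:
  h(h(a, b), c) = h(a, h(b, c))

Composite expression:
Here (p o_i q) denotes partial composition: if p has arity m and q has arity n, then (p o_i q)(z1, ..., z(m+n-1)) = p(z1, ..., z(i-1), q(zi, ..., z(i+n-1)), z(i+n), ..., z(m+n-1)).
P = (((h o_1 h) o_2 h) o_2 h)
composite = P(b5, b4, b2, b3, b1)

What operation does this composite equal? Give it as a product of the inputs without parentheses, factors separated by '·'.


b5 · b4 · b2 · b3 · b1

Under associativity of h, the answer is the b's in reading order.
h(b4, b2) flattens to b4 · b2
h(h(b4, b2), b3) flattens to b4 · b2 · b3
h(b5, h(h(b4, b2), b3)) flattens to b5 · b4 · b2 · b3
h(h(b5, h(h(b4, b2), b3)), b1) flattens to b5 · b4 · b2 · b3 · b1


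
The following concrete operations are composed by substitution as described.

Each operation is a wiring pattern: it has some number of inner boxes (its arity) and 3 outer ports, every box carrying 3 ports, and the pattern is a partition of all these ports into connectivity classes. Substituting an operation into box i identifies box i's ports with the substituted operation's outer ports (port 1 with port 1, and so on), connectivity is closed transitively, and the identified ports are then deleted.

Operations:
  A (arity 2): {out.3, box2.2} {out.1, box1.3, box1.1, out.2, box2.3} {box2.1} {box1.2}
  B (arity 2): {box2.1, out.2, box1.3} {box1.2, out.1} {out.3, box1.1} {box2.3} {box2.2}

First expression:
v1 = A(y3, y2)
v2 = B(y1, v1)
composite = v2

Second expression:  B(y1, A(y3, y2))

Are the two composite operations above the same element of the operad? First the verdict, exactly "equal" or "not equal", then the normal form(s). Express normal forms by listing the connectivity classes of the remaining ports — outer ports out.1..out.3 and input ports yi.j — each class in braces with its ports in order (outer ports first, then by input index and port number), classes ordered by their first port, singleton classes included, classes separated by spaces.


Reducing the first expression gives {out.1, y1.2} {out.2, y1.3, y2.3, y3.1, y3.3} {out.3, y1.1} {y2.1} {y2.2} {y3.2}
Reducing the second expression gives {out.1, y1.2} {out.2, y1.3, y2.3, y3.1, y3.3} {out.3, y1.1} {y2.1} {y2.2} {y3.2}
The forms coincide; equal.

equal; both compose to {out.1, y1.2} {out.2, y1.3, y2.3, y3.1, y3.3} {out.3, y1.1} {y2.1} {y2.2} {y3.2}


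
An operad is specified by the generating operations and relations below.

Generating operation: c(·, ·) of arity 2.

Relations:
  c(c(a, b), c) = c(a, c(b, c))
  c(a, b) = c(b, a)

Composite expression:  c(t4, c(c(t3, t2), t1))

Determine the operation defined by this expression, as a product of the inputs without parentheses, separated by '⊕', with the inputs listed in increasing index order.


t1 ⊕ t2 ⊕ t3 ⊕ t4


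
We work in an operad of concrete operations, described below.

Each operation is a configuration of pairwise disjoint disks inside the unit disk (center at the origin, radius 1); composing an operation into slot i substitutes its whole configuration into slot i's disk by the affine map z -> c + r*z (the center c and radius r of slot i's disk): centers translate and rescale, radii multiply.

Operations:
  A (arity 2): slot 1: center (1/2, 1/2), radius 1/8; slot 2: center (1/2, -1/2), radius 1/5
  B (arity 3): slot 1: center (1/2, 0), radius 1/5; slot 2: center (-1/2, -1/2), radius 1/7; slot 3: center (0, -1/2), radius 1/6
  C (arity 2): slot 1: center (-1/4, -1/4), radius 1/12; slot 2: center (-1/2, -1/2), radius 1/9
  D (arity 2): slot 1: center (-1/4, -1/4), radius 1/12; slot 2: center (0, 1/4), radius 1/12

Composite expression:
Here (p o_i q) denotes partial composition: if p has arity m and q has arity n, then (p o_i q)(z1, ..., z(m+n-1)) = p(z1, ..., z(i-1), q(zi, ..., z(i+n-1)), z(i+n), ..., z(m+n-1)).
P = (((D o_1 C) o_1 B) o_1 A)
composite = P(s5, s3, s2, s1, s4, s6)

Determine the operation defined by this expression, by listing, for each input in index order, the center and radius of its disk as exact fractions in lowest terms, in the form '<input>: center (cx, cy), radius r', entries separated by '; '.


s1: center (-13/48, -79/288), radius 1/864; s2: center (-79/288, -79/288), radius 1/1008; s3: center (-4/15, -391/1440), radius 1/3600; s4: center (-7/24, -7/24), radius 1/108; s5: center (-4/15, -389/1440), radius 1/5760; s6: center (0, 1/4), radius 1/12

Below D, radii multiply path by path; the s-disk centers shift.
s5 passes through 4 substitutions, ending at center (-4/15, -389/1440), radius 1/5760
s3 passes through 4 substitutions, ending at center (-4/15, -391/1440), radius 1/3600
s2 passes through 3 substitutions, ending at center (-79/288, -79/288), radius 1/1008
s1 passes through 3 substitutions, ending at center (-13/48, -79/288), radius 1/864
s4 passes through 2 substitutions, ending at center (-7/24, -7/24), radius 1/108
s6 passes through 1 substitution, ending at center (0, 1/4), radius 1/12


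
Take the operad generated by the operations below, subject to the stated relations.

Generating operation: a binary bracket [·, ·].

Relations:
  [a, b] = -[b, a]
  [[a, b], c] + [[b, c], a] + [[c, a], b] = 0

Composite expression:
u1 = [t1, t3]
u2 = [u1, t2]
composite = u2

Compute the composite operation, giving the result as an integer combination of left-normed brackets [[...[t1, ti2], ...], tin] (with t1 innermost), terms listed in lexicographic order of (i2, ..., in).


[[t1, t3], t2]

Antisymmetry and Jacobi reduce to t1-anchored left-normed brackets.
Composite bracket: [[t1, t3], t2]
Under [a, b] = ab - ba we get 4 signed associative words (2^2 = 4).
Keep just the words that open with t1:
  sign of t1t3t2 is +1, so it contributes +[[t1, t3], t2]
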